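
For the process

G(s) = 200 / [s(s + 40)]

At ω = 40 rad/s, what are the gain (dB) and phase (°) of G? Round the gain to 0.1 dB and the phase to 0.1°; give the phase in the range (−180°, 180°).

At s = jω = j40:
pole (s+40): 40 + j40 → |·| = √(40²+40²) = √3200 ≈ 56.569, ∠ = arctan(40/40) ≈ 45.00°
pole at origin: |s| = 40, ∠ = 90.00° (in denominator)
|G| = 200 / 2262.8 ≈ 0.088386
Gain = 20 log₁₀(0.088386) ≈ -21.07 dB
∠G = 0.00° − 135.00° = -135.00°

-21.1 dB, -135.0°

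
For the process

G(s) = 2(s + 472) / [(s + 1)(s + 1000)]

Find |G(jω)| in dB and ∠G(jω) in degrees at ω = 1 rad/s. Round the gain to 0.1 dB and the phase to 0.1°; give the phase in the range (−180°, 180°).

At s = jω = j1:
zero (s+472): 472 + j1 → |·| = √(472²+1²) = √222785 ≈ 472, ∠ = arctan(1/472) ≈ 0.12°
pole (s+1): 1 + j1 → |·| = √(1²+1²) = √2 ≈ 1.4142, ∠ = arctan(1/1) ≈ 45.00°
pole (s+1000): 1000 + j1 → |·| = √(1000²+1²) = √1000001 ≈ 1000, ∠ = arctan(1/1000) ≈ 0.06°
|G| = 2 · 472 / 1414.2 ≈ 0.66752
Gain = 20 log₁₀(0.66752) ≈ -3.51 dB
∠G = 0.12° − 45.06° = -44.94°

-3.5 dB, -44.9°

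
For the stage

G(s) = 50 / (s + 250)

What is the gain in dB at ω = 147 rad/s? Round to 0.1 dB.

At s = jω = j147:
pole (s+250): 250 + j147 → |·| = √(250²+147²) = √84109 ≈ 290.02, ∠ = arctan(147/250) ≈ 30.46°
|G| = 50 / 290.02 ≈ 0.1724
Gain = 20 log₁₀(0.1724) ≈ -15.27 dB

-15.3 dB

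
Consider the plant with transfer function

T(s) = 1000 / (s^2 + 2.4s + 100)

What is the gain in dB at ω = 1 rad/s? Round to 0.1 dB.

At s = jω = j1:
quadratic: (j1)² + 2.4·j1 + 100 = 99 + j2.4 → |·| ≈ 99.029, ∠ ≈ 1.39°
|T| = 1000 / 99.029 ≈ 10.098
Gain = 20 log₁₀(10.098) ≈ 20.08 dB

20.1 dB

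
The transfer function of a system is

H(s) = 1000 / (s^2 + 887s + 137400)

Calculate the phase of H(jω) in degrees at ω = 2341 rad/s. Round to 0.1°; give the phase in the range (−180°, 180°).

-158.8°

Substitute s = j2341:
Numerator: 1000 = 1000 + j0
Denominator: (j2341)^2 + 887(j2341) + 137400 = -5342881 + j2076467
|N| = √(1000² + 0²) ≈ 1000, ∠N ≈ 0.00°
|D| = √(5342881² + 2076467²) ≈ 5.7322e+06, ∠D ≈ 158.76°
∠H = 0.00° − 158.76° = -158.76°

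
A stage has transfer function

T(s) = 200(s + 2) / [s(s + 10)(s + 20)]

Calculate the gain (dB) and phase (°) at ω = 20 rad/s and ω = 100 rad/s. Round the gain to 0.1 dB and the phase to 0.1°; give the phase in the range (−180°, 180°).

ω = 20: -10.0 dB, -114.1°; ω = 100: -34.2 dB, -164.1°

At s = jω = j20:
zero (s+2): 2 + j20 → |·| = √(2²+20²) = √404 ≈ 20.1, ∠ = arctan(20/2) ≈ 84.29°
pole (s+10): 10 + j20 → |·| = √(10²+20²) = √500 ≈ 22.361, ∠ = arctan(20/10) ≈ 63.43°
pole (s+20): 20 + j20 → |·| = √(20²+20²) = √800 ≈ 28.284, ∠ = arctan(20/20) ≈ 45.00°
pole at origin: |s| = 20, ∠ = 90.00° (in denominator)
|T| = 200 · 20.1 / 12649 ≈ 0.31781
Gain = 20 log₁₀(0.31781) ≈ -9.96 dB
∠T = 84.29° − 198.43° = -114.14°

At s = jω = j100:
zero (s+2): 2 + j100 → |·| = √(2²+100²) = √10004 ≈ 100.02, ∠ = arctan(100/2) ≈ 88.85°
pole (s+10): 10 + j100 → |·| = √(10²+100²) = √10100 ≈ 100.5, ∠ = arctan(100/10) ≈ 84.29°
pole (s+20): 20 + j100 → |·| = √(20²+100²) = √10400 ≈ 101.98, ∠ = arctan(100/20) ≈ 78.69°
pole at origin: |s| = 100, ∠ = 90.00° (in denominator)
|T| = 200 · 100.02 / 1.0249e+06 ≈ 0.019518
Gain = 20 log₁₀(0.019518) ≈ -34.19 dB
∠T = 88.85° − 252.98° = -164.13°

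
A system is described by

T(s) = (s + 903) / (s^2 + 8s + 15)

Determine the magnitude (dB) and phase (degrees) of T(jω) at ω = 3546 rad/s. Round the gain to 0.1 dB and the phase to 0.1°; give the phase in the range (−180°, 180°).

Substitute s = j3546:
Numerator: (j3546) + 903 = 903 + j3546
Denominator: (j3546)^2 + 8(j3546) + 15 = -12574101 + j28368
|N| = √(903² + 3546²) ≈ 3659.2, ∠N ≈ 75.71°
|D| = √(12574101² + 28368²) ≈ 1.2574e+07, ∠D ≈ 179.87°
|T| = 3659.2 / 1.2574e+07 ≈ 0.00029101
Gain = 20 log₁₀(0.00029101) ≈ -70.72 dB
∠T = 75.71° − 179.87° = -104.16°

-70.7 dB, -104.2°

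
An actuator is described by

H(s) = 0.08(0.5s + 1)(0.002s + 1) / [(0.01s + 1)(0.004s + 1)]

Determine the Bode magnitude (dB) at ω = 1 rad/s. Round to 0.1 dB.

-21.0 dB

At ω = 1 rad/s:
zero (1 + j1·0.5) = 1 + j0.5 → |·| ≈ 1.118, ∠ ≈ 26.57°
zero (1 + j1·0.002) = 1 + j0.002 → |·| ≈ 1, ∠ ≈ 0.11°
pole (1 + j1·0.01) = 1 + j0.01 → |·| ≈ 1, ∠ ≈ 0.57°
pole (1 + j1·0.004) = 1 + j0.004 → |·| ≈ 1, ∠ ≈ 0.23°
|H| = 0.08 · 1.118 · 1 / (1 · 1) ≈ 0.08944
Gain = 20 log₁₀(0.08944) ≈ -20.97 dB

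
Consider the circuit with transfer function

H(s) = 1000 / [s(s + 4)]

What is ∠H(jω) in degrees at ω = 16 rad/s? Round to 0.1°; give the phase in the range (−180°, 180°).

At s = jω = j16:
pole (s+4): 4 + j16 → |·| = √(4²+16²) = √272 ≈ 16.492, ∠ = arctan(16/4) ≈ 75.96°
pole at origin: |s| = 16, ∠ = 90.00° (in denominator)
∠H = 0.00° − 165.96° = -165.96°

-166.0°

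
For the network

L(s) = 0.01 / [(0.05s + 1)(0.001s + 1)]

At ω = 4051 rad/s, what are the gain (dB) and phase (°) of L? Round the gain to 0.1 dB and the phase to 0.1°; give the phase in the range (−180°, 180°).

-98.5 dB, -165.9°

At ω = 4051 rad/s:
pole (1 + j4051·0.05) = 1 + j202.55 → |·| ≈ 202.55, ∠ ≈ 89.72°
pole (1 + j4051·0.001) = 1 + j4.051 → |·| ≈ 4.1726, ∠ ≈ 76.13°
|L| = 0.01 · 1 / (202.55 · 4.1726) ≈ 1.1832e-05
Gain = 20 log₁₀(1.1832e-05) ≈ -98.54 dB
∠L = (0°) − (89.72° + 76.13°) = -165.85°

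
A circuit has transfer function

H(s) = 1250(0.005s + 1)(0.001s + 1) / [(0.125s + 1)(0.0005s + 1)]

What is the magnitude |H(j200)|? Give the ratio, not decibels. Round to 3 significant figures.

71.7

At ω = 200 rad/s:
zero (1 + j200·0.005) = 1 + j1 → |·| ≈ 1.4142, ∠ ≈ 45.00°
zero (1 + j200·0.001) = 1 + j0.2 → |·| ≈ 1.0198, ∠ ≈ 11.31°
pole (1 + j200·0.125) = 1 + j25 → |·| ≈ 25.02, ∠ ≈ 87.71°
pole (1 + j200·0.0005) = 1 + j0.1 → |·| ≈ 1.005, ∠ ≈ 5.71°
|H| = 1250 · 1.4142 · 1.0198 / (25.02 · 1.005) ≈ 71.694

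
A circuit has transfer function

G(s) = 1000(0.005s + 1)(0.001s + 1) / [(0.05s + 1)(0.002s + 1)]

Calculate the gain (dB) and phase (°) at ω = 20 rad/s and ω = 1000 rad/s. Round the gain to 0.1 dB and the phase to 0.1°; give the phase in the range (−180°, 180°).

ω = 20: 57.0 dB, -40.4°; ω = 1000: 36.2 dB, -28.6°

At ω = 20 rad/s:
zero (1 + j20·0.005) = 1 + j0.1 → |·| ≈ 1.005, ∠ ≈ 5.71°
zero (1 + j20·0.001) = 1 + j0.02 → |·| ≈ 1.0002, ∠ ≈ 1.15°
pole (1 + j20·0.05) = 1 + j1 → |·| ≈ 1.4142, ∠ ≈ 45.00°
pole (1 + j20·0.002) = 1 + j0.04 → |·| ≈ 1.0008, ∠ ≈ 2.29°
|G| = 1000 · 1.005 · 1.0002 / (1.4142 · 1.0008) ≈ 710.22
Gain = 20 log₁₀(710.22) ≈ 57.03 dB
∠G = (5.71° + 1.15°) − (45.00° + 2.29°) = -40.43°

At ω = 1000 rad/s:
zero (1 + j1000·0.005) = 1 + j5 → |·| ≈ 5.099, ∠ ≈ 78.69°
zero (1 + j1000·0.001) = 1 + j1 → |·| ≈ 1.4142, ∠ ≈ 45.00°
pole (1 + j1000·0.05) = 1 + j50 → |·| ≈ 50.01, ∠ ≈ 88.85°
pole (1 + j1000·0.002) = 1 + j2 → |·| ≈ 2.2361, ∠ ≈ 63.43°
|G| = 1000 · 5.099 · 1.4142 / (50.01 · 2.2361) ≈ 64.483
Gain = 20 log₁₀(64.483) ≈ 36.19 dB
∠G = (78.69° + 45.00°) − (88.85° + 63.43°) = -28.59°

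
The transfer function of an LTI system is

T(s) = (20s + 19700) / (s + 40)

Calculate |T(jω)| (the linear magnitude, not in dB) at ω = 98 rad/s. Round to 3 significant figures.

187

Substitute s = j98:
Numerator: 20(j98) + 19700 = 19700 + j1960
Denominator: (j98) + 40 = 40 + j98
|N| = √(19700² + 1960²) ≈ 19797, ∠N ≈ 5.68°
|D| = √(40² + 98²) ≈ 105.85, ∠D ≈ 67.80°
|T| = 19797 / 105.85 ≈ 187.03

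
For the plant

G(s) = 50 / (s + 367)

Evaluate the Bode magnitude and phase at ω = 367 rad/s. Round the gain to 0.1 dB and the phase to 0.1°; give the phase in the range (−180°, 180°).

-20.3 dB, -45.0°

Substitute s = j367:
Numerator: 50 = 50 + j0
Denominator: (j367) + 367 = 367 + j367
|N| = √(50² + 0²) ≈ 50, ∠N ≈ 0.00°
|D| = √(367² + 367²) ≈ 519.02, ∠D ≈ 45.00°
|G| = 50 / 519.02 ≈ 0.096335
Gain = 20 log₁₀(0.096335) ≈ -20.32 dB
∠G = 0.00° − 45.00° = -45.00°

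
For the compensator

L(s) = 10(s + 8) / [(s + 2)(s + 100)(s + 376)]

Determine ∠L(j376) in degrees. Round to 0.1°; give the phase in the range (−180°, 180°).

At s = jω = j376:
zero (s+8): 8 + j376 → |·| = √(8²+376²) = √141440 ≈ 376.09, ∠ = arctan(376/8) ≈ 88.78°
pole (s+2): 2 + j376 → |·| = √(2²+376²) = √141380 ≈ 376.01, ∠ = arctan(376/2) ≈ 89.70°
pole (s+100): 100 + j376 → |·| = √(100²+376²) = √151376 ≈ 389.07, ∠ = arctan(376/100) ≈ 75.11°
pole (s+376): 376 + j376 → |·| = √(376²+376²) = √282752 ≈ 531.74, ∠ = arctan(376/376) ≈ 45.00°
∠L = 88.78° − 209.81° = -121.03°

-121.0°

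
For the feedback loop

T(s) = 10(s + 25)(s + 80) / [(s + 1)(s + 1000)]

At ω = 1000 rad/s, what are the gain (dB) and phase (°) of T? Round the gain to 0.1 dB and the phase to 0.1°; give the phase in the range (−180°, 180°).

17.0 dB, 39.1°

At s = jω = j1000:
zero (s+25): 25 + j1000 → |·| = √(25²+1000²) = √1000625 ≈ 1000.3, ∠ = arctan(1000/25) ≈ 88.57°
zero (s+80): 80 + j1000 → |·| = √(80²+1000²) = √1006400 ≈ 1003.2, ∠ = arctan(1000/80) ≈ 85.43°
pole (s+1): 1 + j1000 → |·| = √(1²+1000²) = √1000001 ≈ 1000, ∠ = arctan(1000/1) ≈ 89.94°
pole (s+1000): 1000 + j1000 → |·| = √(1000²+1000²) = √2000000 ≈ 1414.2, ∠ = arctan(1000/1000) ≈ 45.00°
|T| = 10 · 1.0035e+06 / 1.4142e+06 ≈ 7.0959
Gain = 20 log₁₀(7.0959) ≈ 17.02 dB
∠T = 174.00° − 134.94° = 39.06°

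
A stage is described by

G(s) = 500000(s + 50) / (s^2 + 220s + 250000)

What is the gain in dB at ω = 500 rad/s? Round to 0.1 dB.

67.2 dB

At s = jω = j500:
zero (s+50): 50 + j500 → |·| = √(50²+500²) = √252500 ≈ 502.49, ∠ = arctan(500/50) ≈ 84.29°
quadratic: (j500)² + 220·j500 + 250000 = 0 + j110000 → |·| ≈ 1.1e+05, ∠ ≈ 90.00°
|G| = 500000 · 502.49 / 1.1e+05 ≈ 2284
Gain = 20 log₁₀(2284) ≈ 67.17 dB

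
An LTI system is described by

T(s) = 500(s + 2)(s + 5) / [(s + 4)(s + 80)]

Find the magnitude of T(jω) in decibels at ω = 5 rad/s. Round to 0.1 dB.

31.4 dB

At s = jω = j5:
zero (s+2): 2 + j5 → |·| = √(2²+5²) = √29 ≈ 5.3852, ∠ = arctan(5/2) ≈ 68.20°
zero (s+5): 5 + j5 → |·| = √(5²+5²) = √50 ≈ 7.0711, ∠ = arctan(5/5) ≈ 45.00°
pole (s+4): 4 + j5 → |·| = √(4²+5²) = √41 ≈ 6.4031, ∠ = arctan(5/4) ≈ 51.34°
pole (s+80): 80 + j5 → |·| = √(80²+5²) = √6425 ≈ 80.156, ∠ = arctan(5/80) ≈ 3.58°
|T| = 500 · 38.079 / 513.25 ≈ 37.096
Gain = 20 log₁₀(37.096) ≈ 31.39 dB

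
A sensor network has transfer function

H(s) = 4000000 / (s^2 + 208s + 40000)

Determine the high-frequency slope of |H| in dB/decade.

Each pole contributes −20 dB/decade at high frequency; each zero contributes +20 dB/decade.
Net: 0 zero(s) − 2 pole(s) → -40 dB/decade.

-40 dB/decade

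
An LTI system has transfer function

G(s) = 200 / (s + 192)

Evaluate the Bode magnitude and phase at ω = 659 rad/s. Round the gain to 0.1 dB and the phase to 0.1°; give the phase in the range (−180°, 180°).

-10.7 dB, -73.8°

Substitute s = j659:
Numerator: 200 = 200 + j0
Denominator: (j659) + 192 = 192 + j659
|N| = √(200² + 0²) ≈ 200, ∠N ≈ 0.00°
|D| = √(192² + 659²) ≈ 686.4, ∠D ≈ 73.76°
|G| = 200 / 686.4 ≈ 0.29138
Gain = 20 log₁₀(0.29138) ≈ -10.71 dB
∠G = 0.00° − 73.76° = -73.76°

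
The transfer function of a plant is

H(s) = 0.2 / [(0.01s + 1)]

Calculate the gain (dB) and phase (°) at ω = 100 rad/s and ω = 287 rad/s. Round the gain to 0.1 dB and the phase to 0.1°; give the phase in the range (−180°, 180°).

At ω = 100 rad/s:
pole (1 + j100·0.01) = 1 + j1 → |·| ≈ 1.4142, ∠ ≈ 45.00°
|H| = 0.2 · 1 / (1.4142) ≈ 0.14142
Gain = 20 log₁₀(0.14142) ≈ -16.99 dB
∠H = (0°) − (45.00°) = -45.00°

At ω = 287 rad/s:
pole (1 + j287·0.01) = 1 + j2.87 → |·| ≈ 3.0392, ∠ ≈ 70.79°
|H| = 0.2 · 1 / (3.0392) ≈ 0.065807
Gain = 20 log₁₀(0.065807) ≈ -23.63 dB
∠H = (0°) − (70.79°) = -70.79°

ω = 100: -17.0 dB, -45.0°; ω = 287: -23.6 dB, -70.8°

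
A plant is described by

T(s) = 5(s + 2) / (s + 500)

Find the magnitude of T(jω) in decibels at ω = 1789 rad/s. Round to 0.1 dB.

At s = jω = j1789:
zero (s+2): 2 + j1789 → |·| = √(2²+1789²) = √3200525 ≈ 1789, ∠ = arctan(1789/2) ≈ 89.94°
pole (s+500): 500 + j1789 → |·| = √(500²+1789²) = √3450521 ≈ 1857.6, ∠ = arctan(1789/500) ≈ 74.39°
|T| = 5 · 1789 / 1857.6 ≈ 4.8154
Gain = 20 log₁₀(4.8154) ≈ 13.65 dB

13.7 dB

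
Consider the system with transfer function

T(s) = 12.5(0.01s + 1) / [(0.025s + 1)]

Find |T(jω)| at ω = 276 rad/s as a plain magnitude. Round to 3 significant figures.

At ω = 276 rad/s:
zero (1 + j276·0.01) = 1 + j2.76 → |·| ≈ 2.9356, ∠ ≈ 70.08°
pole (1 + j276·0.025) = 1 + j6.9 → |·| ≈ 6.9721, ∠ ≈ 81.75°
|T| = 12.5 · 2.9356 / (6.9721) ≈ 5.2631

5.26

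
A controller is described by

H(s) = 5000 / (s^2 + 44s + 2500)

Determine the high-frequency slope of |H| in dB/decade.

-40 dB/decade

Each pole contributes −20 dB/decade at high frequency; each zero contributes +20 dB/decade.
Net: 0 zero(s) − 2 pole(s) → -40 dB/decade.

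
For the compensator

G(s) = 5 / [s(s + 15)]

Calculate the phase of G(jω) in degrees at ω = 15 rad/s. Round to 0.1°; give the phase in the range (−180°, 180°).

At s = jω = j15:
pole (s+15): 15 + j15 → |·| = √(15²+15²) = √450 ≈ 21.213, ∠ = arctan(15/15) ≈ 45.00°
pole at origin: |s| = 15, ∠ = 90.00° (in denominator)
∠G = 0.00° − 135.00° = -135.00°

-135.0°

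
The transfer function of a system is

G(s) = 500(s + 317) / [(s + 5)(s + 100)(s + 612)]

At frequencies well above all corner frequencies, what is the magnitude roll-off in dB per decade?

-40 dB/decade

Each pole contributes −20 dB/decade at high frequency; each zero contributes +20 dB/decade.
Net: 1 zero(s) − 3 pole(s) → -40 dB/decade.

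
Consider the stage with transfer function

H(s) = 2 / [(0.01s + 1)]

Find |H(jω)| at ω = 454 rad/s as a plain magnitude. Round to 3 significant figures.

0.430

At ω = 454 rad/s:
pole (1 + j454·0.01) = 1 + j4.54 → |·| ≈ 4.6488, ∠ ≈ 77.58°
|H| = 2 · 1 / (4.6488) ≈ 0.43022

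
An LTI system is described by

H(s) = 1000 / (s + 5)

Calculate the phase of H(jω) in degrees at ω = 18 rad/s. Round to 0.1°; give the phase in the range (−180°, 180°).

At s = jω = j18:
pole (s+5): 5 + j18 → |·| = √(5²+18²) = √349 ≈ 18.682, ∠ = arctan(18/5) ≈ 74.48°
∠H = 0.00° − 74.48° = -74.48°

-74.5°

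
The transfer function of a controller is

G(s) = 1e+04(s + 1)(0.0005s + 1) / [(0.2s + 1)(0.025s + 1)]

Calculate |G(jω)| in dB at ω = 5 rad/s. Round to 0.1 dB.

91.1 dB

At ω = 5 rad/s:
zero (1 + j5·1) = 1 + j5 → |·| ≈ 5.099, ∠ ≈ 78.69°
zero (1 + j5·0.0005) = 1 + j0.0025 → |·| ≈ 1, ∠ ≈ 0.14°
pole (1 + j5·0.2) = 1 + j1 → |·| ≈ 1.4142, ∠ ≈ 45.00°
pole (1 + j5·0.025) = 1 + j0.125 → |·| ≈ 1.0078, ∠ ≈ 7.13°
|G| = 1e+04 · 5.099 · 1 / (1.4142 · 1.0078) ≈ 35777
Gain = 20 log₁₀(35777) ≈ 91.07 dB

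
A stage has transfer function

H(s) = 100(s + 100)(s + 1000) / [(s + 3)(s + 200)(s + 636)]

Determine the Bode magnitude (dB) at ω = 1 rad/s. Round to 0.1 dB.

27.9 dB

At s = jω = j1:
zero (s+100): 100 + j1 → |·| = √(100²+1²) = √10001 ≈ 100, ∠ = arctan(1/100) ≈ 0.57°
zero (s+1000): 1000 + j1 → |·| = √(1000²+1²) = √1000001 ≈ 1000, ∠ = arctan(1/1000) ≈ 0.06°
pole (s+3): 3 + j1 → |·| = √(3²+1²) = √10 ≈ 3.1623, ∠ = arctan(1/3) ≈ 18.43°
pole (s+200): 200 + j1 → |·| = √(200²+1²) = √40001 ≈ 200, ∠ = arctan(1/200) ≈ 0.29°
pole (s+636): 636 + j1 → |·| = √(636²+1²) = √404497 ≈ 636, ∠ = arctan(1/636) ≈ 0.09°
|H| = 100 · 1e+05 / 4.0224e+05 ≈ 24.861
Gain = 20 log₁₀(24.861) ≈ 27.91 dB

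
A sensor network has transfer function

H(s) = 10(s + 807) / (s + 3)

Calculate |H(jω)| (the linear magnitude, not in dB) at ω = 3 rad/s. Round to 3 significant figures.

1.90e+03

At s = jω = j3:
zero (s+807): 807 + j3 → |·| = √(807²+3²) = √651258 ≈ 807.01, ∠ = arctan(3/807) ≈ 0.21°
pole (s+3): 3 + j3 → |·| = √(3²+3²) = √18 ≈ 4.2426, ∠ = arctan(3/3) ≈ 45.00°
|H| = 10 · 807.01 / 4.2426 ≈ 1902.2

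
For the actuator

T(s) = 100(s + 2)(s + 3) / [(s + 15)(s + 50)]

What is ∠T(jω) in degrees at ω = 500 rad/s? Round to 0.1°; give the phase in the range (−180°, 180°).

6.9°

At s = jω = j500:
zero (s+2): 2 + j500 → |·| = √(2²+500²) = √250004 ≈ 500, ∠ = arctan(500/2) ≈ 89.77°
zero (s+3): 3 + j500 → |·| = √(3²+500²) = √250009 ≈ 500.01, ∠ = arctan(500/3) ≈ 89.66°
pole (s+15): 15 + j500 → |·| = √(15²+500²) = √250225 ≈ 500.22, ∠ = arctan(500/15) ≈ 88.28°
pole (s+50): 50 + j500 → |·| = √(50²+500²) = √252500 ≈ 502.49, ∠ = arctan(500/50) ≈ 84.29°
∠T = 179.43° − 172.57° = 6.86°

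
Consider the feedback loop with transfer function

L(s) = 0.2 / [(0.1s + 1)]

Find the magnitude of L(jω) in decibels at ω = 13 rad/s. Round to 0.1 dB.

At ω = 13 rad/s:
pole (1 + j13·0.1) = 1 + j1.3 → |·| ≈ 1.6401, ∠ ≈ 52.43°
|L| = 0.2 · 1 / (1.6401) ≈ 0.12194
Gain = 20 log₁₀(0.12194) ≈ -18.28 dB

-18.3 dB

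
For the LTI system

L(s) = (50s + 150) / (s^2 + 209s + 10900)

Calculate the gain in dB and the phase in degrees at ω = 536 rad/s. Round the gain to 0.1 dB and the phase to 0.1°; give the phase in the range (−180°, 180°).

-20.9 dB, -68.3°

Substitute s = j536:
Numerator: 50(j536) + 150 = 150 + j26800
Denominator: (j536)^2 + 209(j536) + 10900 = -276396 + j112024
|N| = √(150² + 26800²) ≈ 26800, ∠N ≈ 89.68°
|D| = √(276396² + 112024²) ≈ 2.9824e+05, ∠D ≈ 157.94°
|L| = 26800 / 2.9824e+05 ≈ 0.089861
Gain = 20 log₁₀(0.089861) ≈ -20.93 dB
∠L = 89.68° − 157.94° = -68.26°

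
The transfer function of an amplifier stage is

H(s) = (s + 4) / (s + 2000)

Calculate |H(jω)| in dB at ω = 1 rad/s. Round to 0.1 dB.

At s = jω = j1:
zero (s+4): 4 + j1 → |·| = √(4²+1²) = √17 ≈ 4.1231, ∠ = arctan(1/4) ≈ 14.04°
pole (s+2000): 2000 + j1 → |·| = √(2000²+1²) = √4000001 ≈ 2000, ∠ = arctan(1/2000) ≈ 0.03°
|H| = 1 · 4.1231 / 2000 ≈ 0.0020616
Gain = 20 log₁₀(0.0020616) ≈ -53.72 dB

-53.7 dB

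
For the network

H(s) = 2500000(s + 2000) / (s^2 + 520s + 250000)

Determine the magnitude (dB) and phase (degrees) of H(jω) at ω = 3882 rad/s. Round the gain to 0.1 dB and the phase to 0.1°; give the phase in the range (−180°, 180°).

57.3 dB, -109.5°

At s = jω = j3882:
zero (s+2000): 2000 + j3882 → |·| = √(2000²+3882²) = √19069924 ≈ 4366.9, ∠ = arctan(3882/2000) ≈ 62.74°
quadratic: (j3882)² + 520·j3882 + 250000 = -14819924 + j2018640 → |·| ≈ 1.4957e+07, ∠ ≈ 172.24°
|H| = 2500000 · 4366.9 / 1.4957e+07 ≈ 729.91
Gain = 20 log₁₀(729.91) ≈ 57.27 dB
∠H = 62.74° − 172.24° = -109.50°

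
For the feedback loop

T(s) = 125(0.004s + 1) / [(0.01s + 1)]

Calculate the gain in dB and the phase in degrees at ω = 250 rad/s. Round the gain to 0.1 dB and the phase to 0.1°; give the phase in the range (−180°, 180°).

At ω = 250 rad/s:
zero (1 + j250·0.004) = 1 + j1 → |·| ≈ 1.4142, ∠ ≈ 45.00°
pole (1 + j250·0.01) = 1 + j2.5 → |·| ≈ 2.6926, ∠ ≈ 68.20°
|T| = 125 · 1.4142 / (2.6926) ≈ 65.652
Gain = 20 log₁₀(65.652) ≈ 36.34 dB
∠T = (45.00°) − (68.20°) = -23.20°

36.3 dB, -23.2°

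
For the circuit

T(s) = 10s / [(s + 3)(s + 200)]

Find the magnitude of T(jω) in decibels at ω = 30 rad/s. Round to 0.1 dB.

At s = jω = j30:
zero at origin: s = j30 → |·| = 30, ∠ = 90.00°
pole (s+3): 3 + j30 → |·| = √(3²+30²) = √909 ≈ 30.15, ∠ = arctan(30/3) ≈ 84.29°
pole (s+200): 200 + j30 → |·| = √(200²+30²) = √40900 ≈ 202.24, ∠ = arctan(30/200) ≈ 8.53°
|T| = 10 · 30 / 6097.5 ≈ 0.0492
Gain = 20 log₁₀(0.0492) ≈ -26.16 dB

-26.2 dB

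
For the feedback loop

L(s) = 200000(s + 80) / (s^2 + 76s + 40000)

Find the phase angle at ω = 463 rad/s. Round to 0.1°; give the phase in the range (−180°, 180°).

-88.4°

At s = jω = j463:
zero (s+80): 80 + j463 → |·| = √(80²+463²) = √220769 ≈ 469.86, ∠ = arctan(463/80) ≈ 80.20°
quadratic: (j463)² + 76·j463 + 40000 = -174369 + j35188 → |·| ≈ 1.7788e+05, ∠ ≈ 168.59°
∠L = 80.20° − 168.59° = -88.39°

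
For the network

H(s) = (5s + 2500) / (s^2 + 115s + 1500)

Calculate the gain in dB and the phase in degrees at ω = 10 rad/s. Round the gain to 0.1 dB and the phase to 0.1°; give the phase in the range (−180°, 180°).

Substitute s = j10:
Numerator: 5(j10) + 2500 = 2500 + j50
Denominator: (j10)^2 + 115(j10) + 1500 = 1400 + j1150
|N| = √(2500² + 50²) ≈ 2500.5, ∠N ≈ 1.15°
|D| = √(1400² + 1150²) ≈ 1811.8, ∠D ≈ 39.40°
|H| = 2500.5 / 1811.8 ≈ 1.3801
Gain = 20 log₁₀(1.3801) ≈ 2.80 dB
∠H = 1.15° − 39.40° = -38.25°

2.8 dB, -38.3°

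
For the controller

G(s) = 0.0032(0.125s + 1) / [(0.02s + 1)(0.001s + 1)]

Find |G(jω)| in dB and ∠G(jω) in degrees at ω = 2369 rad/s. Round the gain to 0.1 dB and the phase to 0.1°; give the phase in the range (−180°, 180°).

At ω = 2369 rad/s:
zero (1 + j2369·0.125) = 1 + j296.125 → |·| ≈ 296.13, ∠ ≈ 89.81°
pole (1 + j2369·0.02) = 1 + j47.38 → |·| ≈ 47.391, ∠ ≈ 88.79°
pole (1 + j2369·0.001) = 1 + j2.369 → |·| ≈ 2.5714, ∠ ≈ 67.11°
|G| = 0.0032 · 296.13 / (47.391 · 2.5714) ≈ 0.0077762
Gain = 20 log₁₀(0.0077762) ≈ -42.18 dB
∠G = (89.81°) − (88.79° + 67.11°) = -66.09°

-42.2 dB, -66.1°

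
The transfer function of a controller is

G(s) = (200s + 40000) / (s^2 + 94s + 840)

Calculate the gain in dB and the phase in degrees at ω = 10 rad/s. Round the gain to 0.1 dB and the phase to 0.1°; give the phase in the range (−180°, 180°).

30.5 dB, -48.9°

Substitute s = j10:
Numerator: 200(j10) + 40000 = 40000 + j2000
Denominator: (j10)^2 + 94(j10) + 840 = 740 + j940
|N| = √(40000² + 2000²) ≈ 40050, ∠N ≈ 2.86°
|D| = √(740² + 940²) ≈ 1196.3, ∠D ≈ 51.79°
|G| = 40050 / 1196.3 ≈ 33.478
Gain = 20 log₁₀(33.478) ≈ 30.50 dB
∠G = 2.86° − 51.79° = -48.93°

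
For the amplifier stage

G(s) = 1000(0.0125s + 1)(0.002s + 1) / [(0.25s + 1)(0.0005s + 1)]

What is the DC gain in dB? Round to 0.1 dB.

G(0) = 1000 · 1 / 1 = 1000
20 log₁₀(1000) ≈ 60.00 dB

60.0 dB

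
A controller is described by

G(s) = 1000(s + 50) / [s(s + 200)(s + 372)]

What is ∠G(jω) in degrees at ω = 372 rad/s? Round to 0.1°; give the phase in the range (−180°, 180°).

-114.4°

At s = jω = j372:
zero (s+50): 50 + j372 → |·| = √(50²+372²) = √140884 ≈ 375.35, ∠ = arctan(372/50) ≈ 82.34°
pole (s+200): 200 + j372 → |·| = √(200²+372²) = √178384 ≈ 422.36, ∠ = arctan(372/200) ≈ 61.74°
pole (s+372): 372 + j372 → |·| = √(372²+372²) = √276768 ≈ 526.09, ∠ = arctan(372/372) ≈ 45.00°
pole at origin: |s| = 372, ∠ = 90.00° (in denominator)
∠G = 82.34° − 196.74° = -114.40°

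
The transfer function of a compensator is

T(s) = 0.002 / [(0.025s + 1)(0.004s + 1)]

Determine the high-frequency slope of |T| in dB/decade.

Each pole contributes −20 dB/decade at high frequency; each zero contributes +20 dB/decade.
Net: 0 zero(s) − 2 pole(s) → -40 dB/decade.

-40 dB/decade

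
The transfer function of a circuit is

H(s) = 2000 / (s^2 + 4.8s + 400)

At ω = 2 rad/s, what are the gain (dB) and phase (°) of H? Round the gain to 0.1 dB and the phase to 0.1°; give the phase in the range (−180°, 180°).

At s = jω = j2:
quadratic: (j2)² + 4.8·j2 + 400 = 396 + j9.6 → |·| ≈ 396.12, ∠ ≈ 1.39°
|H| = 2000 / 396.12 ≈ 5.049
Gain = 20 log₁₀(5.049) ≈ 14.06 dB
∠H = 0.00° − 1.39° = -1.39°

14.1 dB, -1.4°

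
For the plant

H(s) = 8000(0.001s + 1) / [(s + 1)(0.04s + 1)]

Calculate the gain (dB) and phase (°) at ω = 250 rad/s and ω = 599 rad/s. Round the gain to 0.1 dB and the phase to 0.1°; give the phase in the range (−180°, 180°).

ω = 250: 10.3 dB, -160.0°; ω = 599: -3.8 dB, -146.6°

At ω = 250 rad/s:
zero (1 + j250·0.001) = 1 + j0.25 → |·| ≈ 1.0308, ∠ ≈ 14.04°
pole (1 + j250·1) = 1 + j250 → |·| ≈ 250, ∠ ≈ 89.77°
pole (1 + j250·0.04) = 1 + j10 → |·| ≈ 10.05, ∠ ≈ 84.29°
|H| = 8000 · 1.0308 / (250 · 10.05) ≈ 3.2821
Gain = 20 log₁₀(3.2821) ≈ 10.32 dB
∠H = (14.04°) − (89.77° + 84.29°) = -160.02°

At ω = 599 rad/s:
zero (1 + j599·0.001) = 1 + j0.599 → |·| ≈ 1.1657, ∠ ≈ 30.92°
pole (1 + j599·1) = 1 + j599 → |·| ≈ 599, ∠ ≈ 89.90°
pole (1 + j599·0.04) = 1 + j23.96 → |·| ≈ 23.981, ∠ ≈ 87.61°
|H| = 8000 · 1.1657 / (599 · 23.981) ≈ 0.64921
Gain = 20 log₁₀(0.64921) ≈ -3.75 dB
∠H = (30.92°) − (89.90° + 87.61°) = -146.59°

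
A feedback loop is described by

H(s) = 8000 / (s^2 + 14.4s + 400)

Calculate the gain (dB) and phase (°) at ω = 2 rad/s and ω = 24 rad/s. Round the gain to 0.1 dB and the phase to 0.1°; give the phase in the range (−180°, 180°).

At s = jω = j2:
quadratic: (j2)² + 14.4·j2 + 400 = 396 + j28.8 → |·| ≈ 397.05, ∠ ≈ 4.16°
|H| = 8000 / 397.05 ≈ 20.149
Gain = 20 log₁₀(20.149) ≈ 26.09 dB
∠H = 0.00° − 4.16° = -4.16°

At s = jω = j24:
quadratic: (j24)² + 14.4·j24 + 400 = -176 + j345.6 → |·| ≈ 387.83, ∠ ≈ 116.99°
|H| = 8000 / 387.83 ≈ 20.628
Gain = 20 log₁₀(20.628) ≈ 26.29 dB
∠H = 0.00° − 116.99° = -116.99°

ω = 2: 26.1 dB, -4.2°; ω = 24: 26.3 dB, -117.0°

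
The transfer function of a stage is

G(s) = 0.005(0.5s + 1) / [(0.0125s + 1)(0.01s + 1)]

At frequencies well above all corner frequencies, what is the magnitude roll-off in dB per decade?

-20 dB/decade

Each pole contributes −20 dB/decade at high frequency; each zero contributes +20 dB/decade.
Net: 1 zero(s) − 2 pole(s) → -20 dB/decade.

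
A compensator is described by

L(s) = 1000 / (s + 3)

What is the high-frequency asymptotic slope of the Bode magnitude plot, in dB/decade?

-20 dB/decade

Each pole contributes −20 dB/decade at high frequency; each zero contributes +20 dB/decade.
Net: 0 zero(s) − 1 pole(s) → -20 dB/decade.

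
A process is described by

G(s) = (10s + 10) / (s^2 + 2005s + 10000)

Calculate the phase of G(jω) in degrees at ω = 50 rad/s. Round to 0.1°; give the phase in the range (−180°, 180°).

Substitute s = j50:
Numerator: 10(j50) + 10 = 10 + j500
Denominator: (j50)^2 + 2005(j50) + 10000 = 7500 + j100250
|N| = √(10² + 500²) ≈ 500.1, ∠N ≈ 88.85°
|D| = √(7500² + 100250²) ≈ 1.0053e+05, ∠D ≈ 85.72°
∠G = 88.85° − 85.72° = 3.13°

3.1°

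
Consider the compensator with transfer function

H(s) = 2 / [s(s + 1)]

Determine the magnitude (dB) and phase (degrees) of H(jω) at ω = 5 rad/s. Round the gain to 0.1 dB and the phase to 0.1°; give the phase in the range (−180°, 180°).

-22.1 dB, -168.7°

At s = jω = j5:
pole (s+1): 1 + j5 → |·| = √(1²+5²) = √26 ≈ 5.099, ∠ = arctan(5/1) ≈ 78.69°
pole at origin: |s| = 5, ∠ = 90.00° (in denominator)
|H| = 2 / 25.495 ≈ 0.078447
Gain = 20 log₁₀(0.078447) ≈ -22.11 dB
∠H = 0.00° − 168.69° = -168.69°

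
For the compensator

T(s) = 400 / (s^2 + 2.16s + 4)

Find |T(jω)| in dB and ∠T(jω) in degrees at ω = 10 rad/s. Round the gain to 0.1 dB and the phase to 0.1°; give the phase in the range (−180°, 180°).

12.2 dB, -167.3°

At s = jω = j10:
quadratic: (j10)² + 2.16·j10 + 4 = -96 + j21.6 → |·| ≈ 98.4, ∠ ≈ 167.32°
|T| = 400 / 98.4 ≈ 4.065
Gain = 20 log₁₀(4.065) ≈ 12.18 dB
∠T = 0.00° − 167.32° = -167.32°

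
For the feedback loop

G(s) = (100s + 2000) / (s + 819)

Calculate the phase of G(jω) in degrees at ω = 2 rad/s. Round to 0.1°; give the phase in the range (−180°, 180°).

Substitute s = j2:
Numerator: 100(j2) + 2000 = 2000 + j200
Denominator: (j2) + 819 = 819 + j2
|N| = √(2000² + 200²) ≈ 2010, ∠N ≈ 5.71°
|D| = √(819² + 2²) ≈ 819, ∠D ≈ 0.14°
∠G = 5.71° − 0.14° = 5.57°

5.6°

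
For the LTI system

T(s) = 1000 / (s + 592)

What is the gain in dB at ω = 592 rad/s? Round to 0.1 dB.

1.5 dB

At s = jω = j592:
pole (s+592): 592 + j592 → |·| = √(592²+592²) = √700928 ≈ 837.21, ∠ = arctan(592/592) ≈ 45.00°
|T| = 1000 / 837.21 ≈ 1.1944
Gain = 20 log₁₀(1.1944) ≈ 1.54 dB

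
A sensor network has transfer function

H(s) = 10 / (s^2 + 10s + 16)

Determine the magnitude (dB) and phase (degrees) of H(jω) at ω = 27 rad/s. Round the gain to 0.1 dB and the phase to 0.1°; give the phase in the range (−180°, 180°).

Substitute s = j27:
Numerator: 10 = 10 + j0
Denominator: (j27)^2 + 10(j27) + 16 = -713 + j270
|N| = √(10² + 0²) ≈ 10, ∠N ≈ 0.00°
|D| = √(713² + 270²) ≈ 762.41, ∠D ≈ 159.26°
|H| = 10 / 762.41 ≈ 0.013116
Gain = 20 log₁₀(0.013116) ≈ -37.64 dB
∠H = 0.00° − 159.26° = -159.26°

-37.6 dB, -159.3°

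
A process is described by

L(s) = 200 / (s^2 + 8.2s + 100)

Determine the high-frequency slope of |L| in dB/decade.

Each pole contributes −20 dB/decade at high frequency; each zero contributes +20 dB/decade.
Net: 0 zero(s) − 2 pole(s) → -40 dB/decade.

-40 dB/decade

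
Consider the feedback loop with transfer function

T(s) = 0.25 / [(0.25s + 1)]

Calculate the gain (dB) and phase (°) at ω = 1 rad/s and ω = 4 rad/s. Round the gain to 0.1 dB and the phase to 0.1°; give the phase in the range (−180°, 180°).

ω = 1: -12.3 dB, -14.0°; ω = 4: -15.1 dB, -45.0°

At ω = 1 rad/s:
pole (1 + j1·0.25) = 1 + j0.25 → |·| ≈ 1.0308, ∠ ≈ 14.04°
|T| = 0.25 · 1 / (1.0308) ≈ 0.24253
Gain = 20 log₁₀(0.24253) ≈ -12.30 dB
∠T = (0°) − (14.04°) = -14.04°

At ω = 4 rad/s:
pole (1 + j4·0.25) = 1 + j1 → |·| ≈ 1.4142, ∠ ≈ 45.00°
|T| = 0.25 · 1 / (1.4142) ≈ 0.17678
Gain = 20 log₁₀(0.17678) ≈ -15.05 dB
∠T = (0°) − (45.00°) = -45.00°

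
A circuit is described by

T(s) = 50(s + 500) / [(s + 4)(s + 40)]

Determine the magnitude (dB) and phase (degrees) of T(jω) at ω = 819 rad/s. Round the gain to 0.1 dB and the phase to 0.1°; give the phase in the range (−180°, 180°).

-22.9 dB, -118.3°

At s = jω = j819:
zero (s+500): 500 + j819 → |·| = √(500²+819²) = √920761 ≈ 959.56, ∠ = arctan(819/500) ≈ 58.60°
pole (s+4): 4 + j819 → |·| = √(4²+819²) = √670777 ≈ 819.01, ∠ = arctan(819/4) ≈ 89.72°
pole (s+40): 40 + j819 → |·| = √(40²+819²) = √672361 ≈ 819.98, ∠ = arctan(819/40) ≈ 87.20°
|T| = 50 · 959.56 / 6.7157e+05 ≈ 0.071442
Gain = 20 log₁₀(0.071442) ≈ -22.92 dB
∠T = 58.60° − 176.92° = -118.32°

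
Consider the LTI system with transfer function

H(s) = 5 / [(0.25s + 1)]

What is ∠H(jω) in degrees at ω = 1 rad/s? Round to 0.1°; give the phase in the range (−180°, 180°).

At ω = 1 rad/s:
pole (1 + j1·0.25) = 1 + j0.25 → |·| ≈ 1.0308, ∠ ≈ 14.04°
∠H = (0°) − (14.04°) = -14.04°

-14.0°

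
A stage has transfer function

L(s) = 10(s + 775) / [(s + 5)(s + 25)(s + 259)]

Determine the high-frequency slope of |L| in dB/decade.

Each pole contributes −20 dB/decade at high frequency; each zero contributes +20 dB/decade.
Net: 1 zero(s) − 3 pole(s) → -40 dB/decade.

-40 dB/decade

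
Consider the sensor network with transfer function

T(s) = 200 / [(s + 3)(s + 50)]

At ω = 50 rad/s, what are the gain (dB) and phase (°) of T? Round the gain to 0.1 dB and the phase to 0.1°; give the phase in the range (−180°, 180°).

At s = jω = j50:
pole (s+3): 3 + j50 → |·| = √(3²+50²) = √2509 ≈ 50.09, ∠ = arctan(50/3) ≈ 86.57°
pole (s+50): 50 + j50 → |·| = √(50²+50²) = √5000 ≈ 70.711, ∠ = arctan(50/50) ≈ 45.00°
|T| = 200 / 3541.9 ≈ 0.056467
Gain = 20 log₁₀(0.056467) ≈ -24.96 dB
∠T = 0.00° − 131.57° = -131.57°

-25.0 dB, -131.6°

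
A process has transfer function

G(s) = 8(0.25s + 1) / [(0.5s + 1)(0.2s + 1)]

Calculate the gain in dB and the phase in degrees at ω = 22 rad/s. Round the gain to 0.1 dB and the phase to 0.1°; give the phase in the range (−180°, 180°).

At ω = 22 rad/s:
zero (1 + j22·0.25) = 1 + j5.5 → |·| ≈ 5.5902, ∠ ≈ 79.70°
pole (1 + j22·0.5) = 1 + j11 → |·| ≈ 11.045, ∠ ≈ 84.81°
pole (1 + j22·0.2) = 1 + j4.4 → |·| ≈ 4.5122, ∠ ≈ 77.20°
|G| = 8 · 5.5902 / (11.045 · 4.5122) ≈ 0.89735
Gain = 20 log₁₀(0.89735) ≈ -0.94 dB
∠G = (79.70°) − (84.81° + 77.20°) = -82.31°

-0.9 dB, -82.3°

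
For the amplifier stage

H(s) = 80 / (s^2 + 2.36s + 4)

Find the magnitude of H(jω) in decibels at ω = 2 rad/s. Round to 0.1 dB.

24.6 dB

At s = jω = j2:
quadratic: (j2)² + 2.36·j2 + 4 = 0 + j4.72 → |·| ≈ 4.72, ∠ ≈ 90.00°
|H| = 80 / 4.72 ≈ 16.949
Gain = 20 log₁₀(16.949) ≈ 24.58 dB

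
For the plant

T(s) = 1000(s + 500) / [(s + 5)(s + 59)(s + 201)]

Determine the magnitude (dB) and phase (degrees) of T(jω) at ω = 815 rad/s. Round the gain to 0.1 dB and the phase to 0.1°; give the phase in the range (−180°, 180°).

At s = jω = j815:
zero (s+500): 500 + j815 → |·| = √(500²+815²) = √914225 ≈ 956.15, ∠ = arctan(815/500) ≈ 58.47°
pole (s+5): 5 + j815 → |·| = √(5²+815²) = √664250 ≈ 815.02, ∠ = arctan(815/5) ≈ 89.65°
pole (s+59): 59 + j815 → |·| = √(59²+815²) = √667706 ≈ 817.13, ∠ = arctan(815/59) ≈ 85.86°
pole (s+201): 201 + j815 → |·| = √(201²+815²) = √704626 ≈ 839.42, ∠ = arctan(815/201) ≈ 76.15°
|T| = 1000 · 956.15 / 5.5903e+08 ≈ 0.0017104
Gain = 20 log₁₀(0.0017104) ≈ -55.34 dB
∠T = 58.47° − 251.66° = -193.19° ≡ 166.81° (principal value)

-55.3 dB, 166.8°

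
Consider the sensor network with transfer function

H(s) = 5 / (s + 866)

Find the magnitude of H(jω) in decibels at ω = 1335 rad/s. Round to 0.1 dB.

-50.1 dB

Substitute s = j1335:
Numerator: 5 = 5 + j0
Denominator: (j1335) + 866 = 866 + j1335
|N| = √(5² + 0²) ≈ 5, ∠N ≈ 0.00°
|D| = √(866² + 1335²) ≈ 1591.3, ∠D ≈ 57.03°
|H| = 5 / 1591.3 ≈ 0.0031421
Gain = 20 log₁₀(0.0031421) ≈ -50.06 dB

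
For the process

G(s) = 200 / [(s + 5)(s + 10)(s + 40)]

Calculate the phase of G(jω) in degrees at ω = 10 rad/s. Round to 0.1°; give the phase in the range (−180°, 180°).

At s = jω = j10:
pole (s+5): 5 + j10 → |·| = √(5²+10²) = √125 ≈ 11.18, ∠ = arctan(10/5) ≈ 63.43°
pole (s+10): 10 + j10 → |·| = √(10²+10²) = √200 ≈ 14.142, ∠ = arctan(10/10) ≈ 45.00°
pole (s+40): 40 + j10 → |·| = √(40²+10²) = √1700 ≈ 41.231, ∠ = arctan(10/40) ≈ 14.04°
∠G = 0.00° − 122.47° = -122.47°

-122.5°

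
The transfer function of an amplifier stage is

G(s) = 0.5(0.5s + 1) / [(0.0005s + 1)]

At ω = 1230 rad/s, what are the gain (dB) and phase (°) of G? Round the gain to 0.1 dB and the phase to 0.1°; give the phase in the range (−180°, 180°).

48.4 dB, 58.3°

At ω = 1230 rad/s:
zero (1 + j1230·0.5) = 1 + j615 → |·| ≈ 615, ∠ ≈ 89.91°
pole (1 + j1230·0.0005) = 1 + j0.615 → |·| ≈ 1.174, ∠ ≈ 31.59°
|G| = 0.5 · 615 / (1.174) ≈ 261.93
Gain = 20 log₁₀(261.93) ≈ 48.36 dB
∠G = (89.91°) − (31.59°) = 58.32°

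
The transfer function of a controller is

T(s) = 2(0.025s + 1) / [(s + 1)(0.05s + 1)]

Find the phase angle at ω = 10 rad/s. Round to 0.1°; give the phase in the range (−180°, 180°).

-96.8°

At ω = 10 rad/s:
zero (1 + j10·0.025) = 1 + j0.25 → |·| ≈ 1.0308, ∠ ≈ 14.04°
pole (1 + j10·1) = 1 + j10 → |·| ≈ 10.05, ∠ ≈ 84.29°
pole (1 + j10·0.05) = 1 + j0.5 → |·| ≈ 1.118, ∠ ≈ 26.57°
∠T = (14.04°) − (84.29° + 26.57°) = -96.82°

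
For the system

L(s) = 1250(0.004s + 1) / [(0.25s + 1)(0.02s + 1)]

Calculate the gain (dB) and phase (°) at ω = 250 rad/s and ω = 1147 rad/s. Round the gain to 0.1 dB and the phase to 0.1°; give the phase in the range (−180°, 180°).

ω = 250: 14.9 dB, -122.8°; ω = 1147: -1.0 dB, -99.6°

At ω = 250 rad/s:
zero (1 + j250·0.004) = 1 + j1 → |·| ≈ 1.4142, ∠ ≈ 45.00°
pole (1 + j250·0.25) = 1 + j62.5 → |·| ≈ 62.508, ∠ ≈ 89.08°
pole (1 + j250·0.02) = 1 + j5 → |·| ≈ 5.099, ∠ ≈ 78.69°
|L| = 1250 · 1.4142 / (62.508 · 5.099) ≈ 5.5463
Gain = 20 log₁₀(5.5463) ≈ 14.88 dB
∠L = (45.00°) − (89.08° + 78.69°) = -122.77°

At ω = 1147 rad/s:
zero (1 + j1147·0.004) = 1 + j4.588 → |·| ≈ 4.6957, ∠ ≈ 77.70°
pole (1 + j1147·0.25) = 1 + j286.75 → |·| ≈ 286.75, ∠ ≈ 89.80°
pole (1 + j1147·0.02) = 1 + j22.94 → |·| ≈ 22.962, ∠ ≈ 87.50°
|L| = 1250 · 4.6957 / (286.75 · 22.962) ≈ 0.89145
Gain = 20 log₁₀(0.89145) ≈ -1.00 dB
∠L = (77.70°) − (89.80° + 87.50°) = -99.60°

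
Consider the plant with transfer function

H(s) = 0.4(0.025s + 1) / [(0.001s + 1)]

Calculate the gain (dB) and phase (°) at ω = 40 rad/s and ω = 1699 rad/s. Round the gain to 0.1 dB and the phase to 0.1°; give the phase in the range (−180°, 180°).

At ω = 40 rad/s:
zero (1 + j40·0.025) = 1 + j1 → |·| ≈ 1.4142, ∠ ≈ 45.00°
pole (1 + j40·0.001) = 1 + j0.04 → |·| ≈ 1.0008, ∠ ≈ 2.29°
|H| = 0.4 · 1.4142 / (1.0008) ≈ 0.56523
Gain = 20 log₁₀(0.56523) ≈ -4.96 dB
∠H = (45.00°) − (2.29°) = 42.71°

At ω = 1699 rad/s:
zero (1 + j1699·0.025) = 1 + j42.475 → |·| ≈ 42.487, ∠ ≈ 88.65°
pole (1 + j1699·0.001) = 1 + j1.699 → |·| ≈ 1.9714, ∠ ≈ 59.52°
|H| = 0.4 · 42.487 / (1.9714) ≈ 8.6207
Gain = 20 log₁₀(8.6207) ≈ 18.71 dB
∠H = (88.65°) − (59.52°) = 29.13°

ω = 40: -5.0 dB, 42.7°; ω = 1699: 18.7 dB, 29.1°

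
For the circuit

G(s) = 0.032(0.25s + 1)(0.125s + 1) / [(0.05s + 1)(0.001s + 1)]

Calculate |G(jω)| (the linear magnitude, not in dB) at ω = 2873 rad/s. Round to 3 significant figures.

At ω = 2873 rad/s:
zero (1 + j2873·0.25) = 1 + j718.25 → |·| ≈ 718.25, ∠ ≈ 89.92°
zero (1 + j2873·0.125) = 1 + j359.125 → |·| ≈ 359.13, ∠ ≈ 89.84°
pole (1 + j2873·0.05) = 1 + j143.65 → |·| ≈ 143.65, ∠ ≈ 89.60°
pole (1 + j2873·0.001) = 1 + j2.873 → |·| ≈ 3.0421, ∠ ≈ 70.81°
|G| = 0.032 · 718.25 · 359.13 / (143.65 · 3.0421) ≈ 18.889

18.9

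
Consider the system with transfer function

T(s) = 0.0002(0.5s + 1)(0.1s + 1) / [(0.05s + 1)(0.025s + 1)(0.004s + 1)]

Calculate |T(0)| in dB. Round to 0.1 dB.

T(0) = 0.0002 · 1 / 1 = 0.0002
20 log₁₀(0.0002) ≈ -73.98 dB

-74.0 dB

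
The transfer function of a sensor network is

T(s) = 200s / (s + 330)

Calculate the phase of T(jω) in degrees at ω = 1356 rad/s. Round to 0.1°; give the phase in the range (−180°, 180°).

At s = jω = j1356:
zero at origin: s = j1356 → |·| = 1356, ∠ = 90.00°
pole (s+330): 330 + j1356 → |·| = √(330²+1356²) = √1947636 ≈ 1395.6, ∠ = arctan(1356/330) ≈ 76.32°
∠T = 90.00° − 76.32° = 13.68°

13.7°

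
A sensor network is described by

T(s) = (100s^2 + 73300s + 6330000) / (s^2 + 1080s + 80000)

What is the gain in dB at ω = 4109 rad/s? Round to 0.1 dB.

39.9 dB

Substitute s = j4109:
Numerator: 100(j4109)^2 + 73300(j4109) + 6330000 = -1682058100 + j301189700
Denominator: (j4109)^2 + 1080(j4109) + 80000 = -16803881 + j4437720
|N| = √(1682058100² + 301189700²) ≈ 1.7088e+09, ∠N ≈ 169.85°
|D| = √(16803881² + 4437720²) ≈ 1.738e+07, ∠D ≈ 165.21°
|T| = 1.7088e+09 / 1.738e+07 ≈ 98.32
Gain = 20 log₁₀(98.32) ≈ 39.85 dB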